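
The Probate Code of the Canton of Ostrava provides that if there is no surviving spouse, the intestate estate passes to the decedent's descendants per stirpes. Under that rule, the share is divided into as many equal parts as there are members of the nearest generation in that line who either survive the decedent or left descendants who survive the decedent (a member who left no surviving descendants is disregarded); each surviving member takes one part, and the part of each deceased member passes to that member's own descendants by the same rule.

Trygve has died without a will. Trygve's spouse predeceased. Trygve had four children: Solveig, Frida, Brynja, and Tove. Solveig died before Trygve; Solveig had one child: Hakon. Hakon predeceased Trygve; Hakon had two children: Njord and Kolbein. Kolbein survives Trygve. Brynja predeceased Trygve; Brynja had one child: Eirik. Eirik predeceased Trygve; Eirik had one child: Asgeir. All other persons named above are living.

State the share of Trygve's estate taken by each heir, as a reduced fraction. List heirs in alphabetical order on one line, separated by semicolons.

There is no surviving spouse, so the entire estate passes to Trygve's descendants per stirpes.
The estate is divided into 4 equal shares of 1/4 among Solveig, Frida, Brynja, Tove.
Solveig predeceased; the 1/4 allotted to Solveig's branch passes to Solveig's issue by representation.
Hakon's line is the sole branch at this level, so the full 1/4 passes to Hakon's issue by representation.
The 1/4 is divided into 2 equal shares of 1/8 among Njord, Kolbein.
Njord is living and takes 1/8.
Kolbein is living and takes 1/8.
Frida is living and takes 1/4.
Brynja predeceased; the 1/4 allotted to Brynja's branch passes to Brynja's issue by representation.
Eirik's line is the sole branch at this level, so the full 1/4 passes to Eirik's issue by representation.
Asgeir is the sole taker at this level and receives the full 1/4.
Tove is living and takes 1/4.

Asgeir 1/4; Frida 1/4; Kolbein 1/8; Njord 1/8; Tove 1/4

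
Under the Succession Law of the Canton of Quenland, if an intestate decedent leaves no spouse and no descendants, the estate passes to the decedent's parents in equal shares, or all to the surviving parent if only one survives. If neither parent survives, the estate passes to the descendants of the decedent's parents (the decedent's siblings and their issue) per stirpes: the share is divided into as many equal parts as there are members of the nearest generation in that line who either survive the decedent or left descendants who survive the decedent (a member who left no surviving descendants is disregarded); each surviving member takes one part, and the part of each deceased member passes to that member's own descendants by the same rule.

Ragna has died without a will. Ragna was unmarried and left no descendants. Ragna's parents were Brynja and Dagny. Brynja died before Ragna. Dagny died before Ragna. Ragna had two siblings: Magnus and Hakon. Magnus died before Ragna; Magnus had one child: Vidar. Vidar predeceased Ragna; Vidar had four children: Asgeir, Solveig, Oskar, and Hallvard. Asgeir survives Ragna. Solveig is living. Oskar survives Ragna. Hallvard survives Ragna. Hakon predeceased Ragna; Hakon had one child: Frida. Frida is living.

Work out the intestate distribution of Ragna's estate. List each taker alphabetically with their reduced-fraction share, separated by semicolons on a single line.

Neither parent survives and there are no descendants, so the estate passes to Ragna's siblings and their issue per stirpes.
The estate is divided into 2 equal shares of 1/2 among Magnus, Hakon.
Magnus predeceased; the 1/2 allotted to Magnus's branch passes to Magnus's issue by representation.
Vidar's line is the sole branch at this level, so the full 1/2 passes to Vidar's issue by representation.
The 1/2 is divided into 4 equal shares of 1/8 among Asgeir, Solveig, Oskar, Hallvard.
Asgeir is living and takes 1/8.
Solveig is living and takes 1/8.
Oskar is living and takes 1/8.
Hallvard is living and takes 1/8.
Hakon predeceased; the 1/2 allotted to Hakon's branch passes to Hakon's issue by representation.
Frida is the sole taker at this level and receives the full 1/2.

Asgeir 1/8; Frida 1/2; Hallvard 1/8; Oskar 1/8; Solveig 1/8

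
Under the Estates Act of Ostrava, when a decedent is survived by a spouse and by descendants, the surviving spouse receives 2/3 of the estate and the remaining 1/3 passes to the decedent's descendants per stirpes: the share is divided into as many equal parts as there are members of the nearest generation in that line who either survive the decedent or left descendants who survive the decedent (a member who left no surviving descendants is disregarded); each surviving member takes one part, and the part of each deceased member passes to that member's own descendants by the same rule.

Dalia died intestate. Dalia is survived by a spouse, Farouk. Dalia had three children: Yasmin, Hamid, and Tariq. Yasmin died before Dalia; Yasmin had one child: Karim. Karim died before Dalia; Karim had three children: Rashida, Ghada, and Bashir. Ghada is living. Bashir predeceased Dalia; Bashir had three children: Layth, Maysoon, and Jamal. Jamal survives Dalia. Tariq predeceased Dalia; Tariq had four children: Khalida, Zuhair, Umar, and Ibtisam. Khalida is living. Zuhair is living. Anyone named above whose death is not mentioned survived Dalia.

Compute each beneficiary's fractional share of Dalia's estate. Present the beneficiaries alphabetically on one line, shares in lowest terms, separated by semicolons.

Farouk, as surviving spouse, takes 2/3.
The remaining 1/3 passes to Dalia's descendants per stirpes.
The 1/3 is divided into 3 equal shares of 1/9 among Yasmin, Hamid, Tariq.
Yasmin predeceased; the 1/9 allotted to Yasmin's branch passes to Yasmin's issue by representation.
Karim's line is the sole branch at this level, so the full 1/9 passes to Karim's issue by representation.
The 1/9 is divided into 3 equal shares of 1/27 among Rashida, Ghada, Bashir.
Rashida is living and takes 1/27.
Ghada is living and takes 1/27.
Bashir predeceased; the 1/27 allotted to Bashir's branch passes to Bashir's issue by representation.
The 1/27 is divided into 3 equal shares of 1/81 among Layth, Maysoon, Jamal.
Layth is living and takes 1/81.
Maysoon is living and takes 1/81.
Jamal is living and takes 1/81.
Hamid is living and takes 1/9.
Tariq predeceased; the 1/9 allotted to Tariq's branch passes to Tariq's issue by representation.
The 1/9 is divided into 4 equal shares of 1/36 among Khalida, Zuhair, Umar, Ibtisam.
Khalida is living and takes 1/36.
Zuhair is living and takes 1/36.
Umar is living and takes 1/36.
Ibtisam is living and takes 1/36.

Farouk 2/3; Ghada 1/27; Hamid 1/9; Ibtisam 1/36; Jamal 1/81; Khalida 1/36; Layth 1/81; Maysoon 1/81; Rashida 1/27; Umar 1/36; Zuhair 1/36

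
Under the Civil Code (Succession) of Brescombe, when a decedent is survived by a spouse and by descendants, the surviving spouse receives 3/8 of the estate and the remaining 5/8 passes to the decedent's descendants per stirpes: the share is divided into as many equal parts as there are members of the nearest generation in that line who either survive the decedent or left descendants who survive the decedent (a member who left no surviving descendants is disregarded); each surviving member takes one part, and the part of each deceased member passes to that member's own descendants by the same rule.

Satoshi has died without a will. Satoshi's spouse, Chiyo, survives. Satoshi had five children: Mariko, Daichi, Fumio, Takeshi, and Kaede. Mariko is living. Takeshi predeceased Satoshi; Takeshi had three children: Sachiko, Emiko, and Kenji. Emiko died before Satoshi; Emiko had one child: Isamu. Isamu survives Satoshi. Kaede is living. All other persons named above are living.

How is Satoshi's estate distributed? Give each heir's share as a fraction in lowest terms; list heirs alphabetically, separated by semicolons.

Chiyo, as surviving spouse, takes 3/8.
The remaining 5/8 passes to Satoshi's descendants per stirpes.
The 5/8 is divided into 5 equal shares of 1/8 among Mariko, Daichi, Fumio, Takeshi, Kaede.
Mariko is living and takes 1/8.
Daichi is living and takes 1/8.
Fumio is living and takes 1/8.
Takeshi predeceased; the 1/8 allotted to Takeshi's branch passes to Takeshi's issue by representation.
The 1/8 is divided into 3 equal shares of 1/24 among Sachiko, Emiko, Kenji.
Sachiko is living and takes 1/24.
Emiko predeceased; the 1/24 allotted to Emiko's branch passes to Emiko's issue by representation.
Isamu is the sole taker at this level and receives the full 1/24.
Kenji is living and takes 1/24.
Kaede is living and takes 1/8.

Chiyo 3/8; Daichi 1/8; Fumio 1/8; Isamu 1/24; Kaede 1/8; Kenji 1/24; Mariko 1/8; Sachiko 1/24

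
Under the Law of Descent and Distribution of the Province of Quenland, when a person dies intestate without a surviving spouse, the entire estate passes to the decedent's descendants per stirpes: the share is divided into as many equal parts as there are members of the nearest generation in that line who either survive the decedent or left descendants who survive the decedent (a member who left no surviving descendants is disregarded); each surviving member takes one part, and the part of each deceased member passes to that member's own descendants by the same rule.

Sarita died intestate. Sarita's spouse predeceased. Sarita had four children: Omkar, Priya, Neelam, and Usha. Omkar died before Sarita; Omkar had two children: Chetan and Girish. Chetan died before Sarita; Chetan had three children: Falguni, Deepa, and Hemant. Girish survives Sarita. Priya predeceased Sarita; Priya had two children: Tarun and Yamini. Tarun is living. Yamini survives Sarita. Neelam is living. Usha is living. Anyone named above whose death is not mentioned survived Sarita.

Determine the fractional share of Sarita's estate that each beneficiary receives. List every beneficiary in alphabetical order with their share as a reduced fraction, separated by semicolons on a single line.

There is no surviving spouse, so the entire estate passes to Sarita's descendants per stirpes.
The estate is divided into 4 equal shares of 1/4 among Omkar, Priya, Neelam, Usha.
Omkar predeceased; the 1/4 allotted to Omkar's branch passes to Omkar's issue by representation.
The 1/4 is divided into 2 equal shares of 1/8 among Chetan, Girish.
Chetan predeceased; the 1/8 allotted to Chetan's branch passes to Chetan's issue by representation.
The 1/8 is divided into 3 equal shares of 1/24 among Falguni, Deepa, Hemant.
Falguni is living and takes 1/24.
Deepa is living and takes 1/24.
Hemant is living and takes 1/24.
Girish is living and takes 1/8.
Priya predeceased; the 1/4 allotted to Priya's branch passes to Priya's issue by representation.
The 1/4 is divided into 2 equal shares of 1/8 among Tarun, Yamini.
Tarun is living and takes 1/8.
Yamini is living and takes 1/8.
Neelam is living and takes 1/4.
Usha is living and takes 1/4.

Deepa 1/24; Falguni 1/24; Girish 1/8; Hemant 1/24; Neelam 1/4; Tarun 1/8; Usha 1/4; Yamini 1/8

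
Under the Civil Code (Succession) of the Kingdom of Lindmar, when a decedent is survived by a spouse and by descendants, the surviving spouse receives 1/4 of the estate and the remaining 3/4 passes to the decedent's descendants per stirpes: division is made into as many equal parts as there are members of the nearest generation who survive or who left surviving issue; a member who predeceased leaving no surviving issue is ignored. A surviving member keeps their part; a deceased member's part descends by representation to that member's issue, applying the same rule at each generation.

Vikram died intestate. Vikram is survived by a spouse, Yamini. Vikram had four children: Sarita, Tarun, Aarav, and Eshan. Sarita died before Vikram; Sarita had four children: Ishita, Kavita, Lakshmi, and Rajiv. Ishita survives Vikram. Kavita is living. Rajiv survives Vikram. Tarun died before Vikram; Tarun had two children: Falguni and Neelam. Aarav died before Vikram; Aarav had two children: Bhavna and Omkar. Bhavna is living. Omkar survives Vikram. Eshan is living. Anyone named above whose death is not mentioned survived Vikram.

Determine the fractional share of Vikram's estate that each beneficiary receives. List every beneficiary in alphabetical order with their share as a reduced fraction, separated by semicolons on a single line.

Yamini, as surviving spouse, takes 1/4.
The remaining 3/4 passes to Vikram's descendants per stirpes.
The 3/4 is divided into 4 equal shares of 3/16 among Sarita, Tarun, Aarav, Eshan.
Sarita predeceased; the 3/16 allotted to Sarita's branch passes to Sarita's issue by representation.
The 3/16 is divided into 4 equal shares of 3/64 among Ishita, Kavita, Lakshmi, Rajiv.
Ishita is living and takes 3/64.
Kavita is living and takes 3/64.
Lakshmi is living and takes 3/64.
Rajiv is living and takes 3/64.
Tarun predeceased; the 3/16 allotted to Tarun's branch passes to Tarun's issue by representation.
The 3/16 is divided into 2 equal shares of 3/32 among Falguni, Neelam.
Falguni is living and takes 3/32.
Neelam is living and takes 3/32.
Aarav predeceased; the 3/16 allotted to Aarav's branch passes to Aarav's issue by representation.
The 3/16 is divided into 2 equal shares of 3/32 among Bhavna, Omkar.
Bhavna is living and takes 3/32.
Omkar is living and takes 3/32.
Eshan is living and takes 3/16.

Bhavna 3/32; Eshan 3/16; Falguni 3/32; Ishita 3/64; Kavita 3/64; Lakshmi 3/64; Neelam 3/32; Omkar 3/32; Rajiv 3/64; Yamini 1/4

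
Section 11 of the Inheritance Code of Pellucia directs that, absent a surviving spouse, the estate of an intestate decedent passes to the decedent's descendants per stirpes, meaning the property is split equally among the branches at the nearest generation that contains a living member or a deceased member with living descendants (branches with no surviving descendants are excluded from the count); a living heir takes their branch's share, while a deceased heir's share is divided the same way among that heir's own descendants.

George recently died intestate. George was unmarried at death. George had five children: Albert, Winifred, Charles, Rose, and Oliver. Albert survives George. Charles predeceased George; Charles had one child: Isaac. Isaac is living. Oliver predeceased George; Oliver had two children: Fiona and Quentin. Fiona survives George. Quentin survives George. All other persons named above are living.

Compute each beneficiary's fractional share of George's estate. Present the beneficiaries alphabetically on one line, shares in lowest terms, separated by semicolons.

There is no surviving spouse, so the entire estate passes to George's descendants per stirpes.
The estate is divided into 5 equal shares of 1/5 among Albert, Winifred, Charles, Rose, Oliver.
Albert is living and takes 1/5.
Winifred is living and takes 1/5.
Charles predeceased; the 1/5 allotted to Charles's branch passes to Charles's issue by representation.
Isaac is the sole taker at this level and receives the full 1/5.
Rose is living and takes 1/5.
Oliver predeceased; the 1/5 allotted to Oliver's branch passes to Oliver's issue by representation.
The 1/5 is divided into 2 equal shares of 1/10 among Fiona, Quentin.
Fiona is living and takes 1/10.
Quentin is living and takes 1/10.

Albert 1/5; Fiona 1/10; Isaac 1/5; Quentin 1/10; Rose 1/5; Winifred 1/5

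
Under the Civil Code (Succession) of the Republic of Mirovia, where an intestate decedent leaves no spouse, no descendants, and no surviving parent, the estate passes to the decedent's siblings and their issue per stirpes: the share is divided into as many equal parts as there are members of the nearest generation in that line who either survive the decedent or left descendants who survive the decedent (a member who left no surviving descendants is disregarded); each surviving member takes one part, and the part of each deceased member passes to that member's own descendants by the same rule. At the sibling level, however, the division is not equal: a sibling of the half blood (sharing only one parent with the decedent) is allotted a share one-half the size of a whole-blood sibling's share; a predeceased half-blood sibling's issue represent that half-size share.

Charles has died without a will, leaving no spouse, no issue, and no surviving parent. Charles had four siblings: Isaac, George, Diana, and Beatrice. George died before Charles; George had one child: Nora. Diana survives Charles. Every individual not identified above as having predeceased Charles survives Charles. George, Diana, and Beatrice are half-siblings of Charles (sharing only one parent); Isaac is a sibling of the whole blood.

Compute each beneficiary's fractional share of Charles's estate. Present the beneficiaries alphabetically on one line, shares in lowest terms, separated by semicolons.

Beatrice 1/5; Diana 1/5; Isaac 2/5; Nora 1/5

No spouse, descendants, or parent survives, so the estate passes to Charles's siblings per stirpes.
Half-blood siblings count for one-half the weight of whole-blood siblings at the initial division.
Dividing 1 in proportion to weights (total weight 5/2): Isaac (weight 1) → 2/5; George (weight 1/2) → 1/5; Diana (weight 1/2) → 1/5; Beatrice (weight 1/2) → 1/5.
Isaac is living and takes 2/5.
George predeceased; the 1/5 allotted to George's branch passes to George's issue by representation.
Nora is the sole taker at this level and receives the full 1/5.
Diana is living and takes 1/5.
Beatrice is living and takes 1/5.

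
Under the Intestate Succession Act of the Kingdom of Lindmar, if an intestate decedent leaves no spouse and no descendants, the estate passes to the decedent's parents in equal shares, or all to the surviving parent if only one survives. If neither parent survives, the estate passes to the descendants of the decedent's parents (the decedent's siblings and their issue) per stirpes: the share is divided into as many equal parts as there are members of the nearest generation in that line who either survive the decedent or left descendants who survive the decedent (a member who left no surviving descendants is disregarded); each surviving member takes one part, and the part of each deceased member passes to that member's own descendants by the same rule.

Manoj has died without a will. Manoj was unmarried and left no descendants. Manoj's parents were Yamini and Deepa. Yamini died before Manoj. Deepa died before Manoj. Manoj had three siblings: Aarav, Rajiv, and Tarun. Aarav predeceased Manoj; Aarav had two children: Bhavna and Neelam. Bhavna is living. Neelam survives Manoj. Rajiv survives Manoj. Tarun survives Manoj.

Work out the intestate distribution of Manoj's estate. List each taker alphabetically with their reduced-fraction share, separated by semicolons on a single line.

Neither parent survives and there are no descendants, so the estate passes to Manoj's siblings and their issue per stirpes.
The estate is divided into 3 equal shares of 1/3 among Aarav, Rajiv, Tarun.
Aarav predeceased; the 1/3 allotted to Aarav's branch passes to Aarav's issue by representation.
The 1/3 is divided into 2 equal shares of 1/6 among Bhavna, Neelam.
Bhavna is living and takes 1/6.
Neelam is living and takes 1/6.
Rajiv is living and takes 1/3.
Tarun is living and takes 1/3.

Bhavna 1/6; Neelam 1/6; Rajiv 1/3; Tarun 1/3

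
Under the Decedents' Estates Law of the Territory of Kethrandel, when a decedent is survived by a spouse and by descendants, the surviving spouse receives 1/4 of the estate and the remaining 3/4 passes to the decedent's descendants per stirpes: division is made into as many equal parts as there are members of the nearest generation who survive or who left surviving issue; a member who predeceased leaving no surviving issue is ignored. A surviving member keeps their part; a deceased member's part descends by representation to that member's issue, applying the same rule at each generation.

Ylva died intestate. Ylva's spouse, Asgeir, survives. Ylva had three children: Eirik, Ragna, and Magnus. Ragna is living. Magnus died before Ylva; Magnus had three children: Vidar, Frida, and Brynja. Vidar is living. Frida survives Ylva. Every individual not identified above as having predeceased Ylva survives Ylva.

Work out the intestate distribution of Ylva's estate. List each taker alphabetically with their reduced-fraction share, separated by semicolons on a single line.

Asgeir, as surviving spouse, takes 1/4.
The remaining 3/4 passes to Ylva's descendants per stirpes.
The 3/4 is divided into 3 equal shares of 1/4 among Eirik, Ragna, Magnus.
Eirik is living and takes 1/4.
Ragna is living and takes 1/4.
Magnus predeceased; the 1/4 allotted to Magnus's branch passes to Magnus's issue by representation.
The 1/4 is divided into 3 equal shares of 1/12 among Vidar, Frida, Brynja.
Vidar is living and takes 1/12.
Frida is living and takes 1/12.
Brynja is living and takes 1/12.

Asgeir 1/4; Brynja 1/12; Eirik 1/4; Frida 1/12; Ragna 1/4; Vidar 1/12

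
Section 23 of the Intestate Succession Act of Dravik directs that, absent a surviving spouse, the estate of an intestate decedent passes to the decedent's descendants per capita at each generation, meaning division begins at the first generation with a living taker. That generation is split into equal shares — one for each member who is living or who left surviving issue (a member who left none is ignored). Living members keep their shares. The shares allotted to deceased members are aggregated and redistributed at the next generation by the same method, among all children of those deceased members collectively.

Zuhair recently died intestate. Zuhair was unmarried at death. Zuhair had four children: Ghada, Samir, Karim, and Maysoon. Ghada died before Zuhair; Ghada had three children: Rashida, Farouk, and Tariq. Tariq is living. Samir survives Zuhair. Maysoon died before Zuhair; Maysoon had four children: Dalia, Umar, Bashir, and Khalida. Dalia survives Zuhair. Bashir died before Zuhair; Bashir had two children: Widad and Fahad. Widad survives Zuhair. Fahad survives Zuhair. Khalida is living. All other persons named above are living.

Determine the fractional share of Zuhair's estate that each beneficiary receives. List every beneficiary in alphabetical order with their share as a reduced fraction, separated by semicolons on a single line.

Dalia 1/14; Fahad 1/28; Farouk 1/14; Karim 1/4; Khalida 1/14; Rashida 1/14; Samir 1/4; Tariq 1/14; Umar 1/14; Widad 1/28

There is no surviving spouse, so the entire estate passes to Zuhair's descendants per capita at each generation.
At generation 1 (Ghada, Samir, Karim, Maysoon) there are 4 shares of (1)/4 = 1/4 each.
Living: Samir and Karim — each takes 1/4.
Deceased: Ghada and Maysoon. Their combined 1/2 is pooled and carried to generation 2.
At generation 2 (Rashida, Farouk, Tariq, Dalia, Umar, Bashir, Khalida) there are 7 shares of (1/2)/7 = 1/14 each.
Living: Rashida, Farouk, Tariq, Dalia, Umar, and Khalida — each takes 1/14.
Deceased: Bashir. That 1/14 share is carried to generation 3.
At generation 3 (Widad, Fahad) there are 2 shares of (1/14)/2 = 1/28 each.
Living: Widad and Fahad — each takes 1/28.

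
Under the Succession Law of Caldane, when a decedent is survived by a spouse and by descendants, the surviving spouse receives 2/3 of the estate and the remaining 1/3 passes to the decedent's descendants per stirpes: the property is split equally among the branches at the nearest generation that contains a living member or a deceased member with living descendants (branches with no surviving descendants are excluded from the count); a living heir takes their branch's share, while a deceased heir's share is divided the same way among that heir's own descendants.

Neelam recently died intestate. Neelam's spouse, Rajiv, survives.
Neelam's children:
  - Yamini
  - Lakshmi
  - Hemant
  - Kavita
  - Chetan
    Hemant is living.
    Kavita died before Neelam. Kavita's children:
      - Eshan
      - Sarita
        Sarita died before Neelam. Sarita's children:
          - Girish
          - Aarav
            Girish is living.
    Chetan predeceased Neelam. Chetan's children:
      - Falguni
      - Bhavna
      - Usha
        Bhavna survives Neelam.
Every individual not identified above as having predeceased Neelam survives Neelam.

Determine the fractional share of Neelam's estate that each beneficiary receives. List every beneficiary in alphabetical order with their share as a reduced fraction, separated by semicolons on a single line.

Aarav 1/60; Bhavna 1/45; Eshan 1/30; Falguni 1/45; Girish 1/60; Hemant 1/15; Lakshmi 1/15; Rajiv 2/3; Usha 1/45; Yamini 1/15

Rajiv, as surviving spouse, takes 2/3.
The remaining 1/3 passes to Neelam's descendants per stirpes.
The 1/3 is divided into 5 equal shares of 1/15 among Yamini, Lakshmi, Hemant, Kavita, Chetan.
Yamini is living and takes 1/15.
Lakshmi is living and takes 1/15.
Hemant is living and takes 1/15.
Kavita predeceased; the 1/15 allotted to Kavita's branch passes to Kavita's issue by representation.
The 1/15 is divided into 2 equal shares of 1/30 among Eshan, Sarita.
Eshan is living and takes 1/30.
Sarita predeceased; the 1/30 allotted to Sarita's branch passes to Sarita's issue by representation.
The 1/30 is divided into 2 equal shares of 1/60 among Girish, Aarav.
Girish is living and takes 1/60.
Aarav is living and takes 1/60.
Chetan predeceased; the 1/15 allotted to Chetan's branch passes to Chetan's issue by representation.
The 1/15 is divided into 3 equal shares of 1/45 among Falguni, Bhavna, Usha.
Falguni is living and takes 1/45.
Bhavna is living and takes 1/45.
Usha is living and takes 1/45.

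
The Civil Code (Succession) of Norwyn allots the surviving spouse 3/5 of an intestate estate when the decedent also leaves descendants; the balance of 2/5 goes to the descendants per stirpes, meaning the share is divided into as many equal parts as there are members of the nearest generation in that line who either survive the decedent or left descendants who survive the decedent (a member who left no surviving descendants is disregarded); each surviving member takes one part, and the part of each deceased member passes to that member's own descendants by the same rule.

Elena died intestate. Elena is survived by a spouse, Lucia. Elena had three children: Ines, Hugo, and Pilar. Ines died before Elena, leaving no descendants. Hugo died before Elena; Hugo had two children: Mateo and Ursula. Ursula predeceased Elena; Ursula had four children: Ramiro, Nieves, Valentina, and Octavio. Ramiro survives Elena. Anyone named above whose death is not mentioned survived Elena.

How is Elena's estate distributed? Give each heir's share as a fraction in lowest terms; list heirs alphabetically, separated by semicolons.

Lucia, as surviving spouse, takes 3/5.
The remaining 2/5 passes to Elena's descendants per stirpes.
Ines left no surviving issue, so that branch lapses and is disregarded.
The 2/5 is divided into 2 equal shares of 1/5 among Hugo, Pilar.
Hugo predeceased; the 1/5 allotted to Hugo's branch passes to Hugo's issue by representation.
The 1/5 is divided into 2 equal shares of 1/10 among Mateo, Ursula.
Mateo is living and takes 1/10.
Ursula predeceased; the 1/10 allotted to Ursula's branch passes to Ursula's issue by representation.
The 1/10 is divided into 4 equal shares of 1/40 among Ramiro, Nieves, Valentina, Octavio.
Ramiro is living and takes 1/40.
Nieves is living and takes 1/40.
Valentina is living and takes 1/40.
Octavio is living and takes 1/40.
Pilar is living and takes 1/5.

Lucia 3/5; Mateo 1/10; Nieves 1/40; Octavio 1/40; Pilar 1/5; Ramiro 1/40; Valentina 1/40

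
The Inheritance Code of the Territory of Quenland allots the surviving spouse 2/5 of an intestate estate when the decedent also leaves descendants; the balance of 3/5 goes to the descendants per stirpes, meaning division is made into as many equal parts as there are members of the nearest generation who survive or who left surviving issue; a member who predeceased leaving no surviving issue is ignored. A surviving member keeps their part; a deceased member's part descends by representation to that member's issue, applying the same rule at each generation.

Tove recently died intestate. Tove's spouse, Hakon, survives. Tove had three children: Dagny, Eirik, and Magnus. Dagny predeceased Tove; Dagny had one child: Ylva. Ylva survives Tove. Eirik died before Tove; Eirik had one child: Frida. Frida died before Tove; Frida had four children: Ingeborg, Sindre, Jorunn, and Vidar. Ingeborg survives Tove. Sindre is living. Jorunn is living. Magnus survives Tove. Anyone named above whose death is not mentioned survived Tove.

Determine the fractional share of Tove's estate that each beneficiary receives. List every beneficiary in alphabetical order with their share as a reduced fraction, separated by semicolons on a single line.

Hakon 2/5; Ingeborg 1/20; Jorunn 1/20; Magnus 1/5; Sindre 1/20; Vidar 1/20; Ylva 1/5

Hakon, as surviving spouse, takes 2/5.
The remaining 3/5 passes to Tove's descendants per stirpes.
The 3/5 is divided into 3 equal shares of 1/5 among Dagny, Eirik, Magnus.
Dagny predeceased; the 1/5 allotted to Dagny's branch passes to Dagny's issue by representation.
Ylva is the sole taker at this level and receives the full 1/5.
Eirik predeceased; the 1/5 allotted to Eirik's branch passes to Eirik's issue by representation.
Frida's line is the sole branch at this level, so the full 1/5 passes to Frida's issue by representation.
The 1/5 is divided into 4 equal shares of 1/20 among Ingeborg, Sindre, Jorunn, Vidar.
Ingeborg is living and takes 1/20.
Sindre is living and takes 1/20.
Jorunn is living and takes 1/20.
Vidar is living and takes 1/20.
Magnus is living and takes 1/5.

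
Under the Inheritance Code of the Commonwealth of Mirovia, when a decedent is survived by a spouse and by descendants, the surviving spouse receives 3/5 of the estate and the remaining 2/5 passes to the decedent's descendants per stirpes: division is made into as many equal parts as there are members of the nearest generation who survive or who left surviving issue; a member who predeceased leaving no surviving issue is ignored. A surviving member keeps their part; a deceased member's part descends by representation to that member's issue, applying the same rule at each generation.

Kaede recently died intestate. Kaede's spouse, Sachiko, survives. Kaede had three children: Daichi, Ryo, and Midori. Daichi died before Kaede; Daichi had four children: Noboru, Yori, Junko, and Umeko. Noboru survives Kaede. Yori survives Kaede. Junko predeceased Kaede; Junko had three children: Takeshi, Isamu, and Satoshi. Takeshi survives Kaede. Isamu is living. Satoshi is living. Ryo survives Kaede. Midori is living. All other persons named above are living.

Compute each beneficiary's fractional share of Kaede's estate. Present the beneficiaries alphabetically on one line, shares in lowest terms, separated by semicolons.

Sachiko, as surviving spouse, takes 3/5.
The remaining 2/5 passes to Kaede's descendants per stirpes.
The 2/5 is divided into 3 equal shares of 2/15 among Daichi, Ryo, Midori.
Daichi predeceased; the 2/15 allotted to Daichi's branch passes to Daichi's issue by representation.
The 2/15 is divided into 4 equal shares of 1/30 among Noboru, Yori, Junko, Umeko.
Noboru is living and takes 1/30.
Yori is living and takes 1/30.
Junko predeceased; the 1/30 allotted to Junko's branch passes to Junko's issue by representation.
The 1/30 is divided into 3 equal shares of 1/90 among Takeshi, Isamu, Satoshi.
Takeshi is living and takes 1/90.
Isamu is living and takes 1/90.
Satoshi is living and takes 1/90.
Umeko is living and takes 1/30.
Ryo is living and takes 2/15.
Midori is living and takes 2/15.

Isamu 1/90; Midori 2/15; Noboru 1/30; Ryo 2/15; Sachiko 3/5; Satoshi 1/90; Takeshi 1/90; Umeko 1/30; Yori 1/30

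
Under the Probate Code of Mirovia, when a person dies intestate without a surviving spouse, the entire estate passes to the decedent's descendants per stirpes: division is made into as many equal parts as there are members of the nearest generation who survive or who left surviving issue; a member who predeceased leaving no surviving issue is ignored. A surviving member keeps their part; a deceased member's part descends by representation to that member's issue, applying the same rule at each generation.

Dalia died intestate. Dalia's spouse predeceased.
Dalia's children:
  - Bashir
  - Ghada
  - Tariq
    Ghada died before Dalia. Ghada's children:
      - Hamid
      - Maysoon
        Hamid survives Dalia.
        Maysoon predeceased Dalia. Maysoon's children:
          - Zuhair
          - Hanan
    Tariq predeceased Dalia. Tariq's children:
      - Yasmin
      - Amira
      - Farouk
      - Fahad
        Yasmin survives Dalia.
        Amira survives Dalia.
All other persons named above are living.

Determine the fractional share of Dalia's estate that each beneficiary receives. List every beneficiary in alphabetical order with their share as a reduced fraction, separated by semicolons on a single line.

Amira 1/12; Bashir 1/3; Fahad 1/12; Farouk 1/12; Hamid 1/6; Hanan 1/12; Yasmin 1/12; Zuhair 1/12

There is no surviving spouse, so the entire estate passes to Dalia's descendants per stirpes.
The estate is divided into 3 equal shares of 1/3 among Bashir, Ghada, Tariq.
Bashir is living and takes 1/3.
Ghada predeceased; the 1/3 allotted to Ghada's branch passes to Ghada's issue by representation.
The 1/3 is divided into 2 equal shares of 1/6 among Hamid, Maysoon.
Hamid is living and takes 1/6.
Maysoon predeceased; the 1/6 allotted to Maysoon's branch passes to Maysoon's issue by representation.
The 1/6 is divided into 2 equal shares of 1/12 among Zuhair, Hanan.
Zuhair is living and takes 1/12.
Hanan is living and takes 1/12.
Tariq predeceased; the 1/3 allotted to Tariq's branch passes to Tariq's issue by representation.
The 1/3 is divided into 4 equal shares of 1/12 among Yasmin, Amira, Farouk, Fahad.
Yasmin is living and takes 1/12.
Amira is living and takes 1/12.
Farouk is living and takes 1/12.
Fahad is living and takes 1/12.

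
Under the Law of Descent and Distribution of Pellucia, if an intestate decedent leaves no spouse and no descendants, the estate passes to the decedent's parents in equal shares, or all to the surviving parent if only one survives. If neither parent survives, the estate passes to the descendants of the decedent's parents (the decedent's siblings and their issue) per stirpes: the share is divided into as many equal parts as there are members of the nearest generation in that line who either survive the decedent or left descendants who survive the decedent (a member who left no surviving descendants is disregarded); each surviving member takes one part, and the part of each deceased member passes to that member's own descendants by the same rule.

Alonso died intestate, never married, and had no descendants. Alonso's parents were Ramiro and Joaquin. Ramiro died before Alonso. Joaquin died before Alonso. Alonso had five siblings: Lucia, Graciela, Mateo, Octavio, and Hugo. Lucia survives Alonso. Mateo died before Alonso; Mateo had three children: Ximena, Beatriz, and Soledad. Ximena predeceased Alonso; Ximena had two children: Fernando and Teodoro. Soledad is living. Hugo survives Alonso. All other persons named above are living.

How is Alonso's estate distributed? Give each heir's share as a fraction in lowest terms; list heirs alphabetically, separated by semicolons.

Neither parent survives and there are no descendants, so the estate passes to Alonso's siblings and their issue per stirpes.
The estate is divided into 5 equal shares of 1/5 among Lucia, Graciela, Mateo, Octavio, Hugo.
Lucia is living and takes 1/5.
Graciela is living and takes 1/5.
Mateo predeceased; the 1/5 allotted to Mateo's branch passes to Mateo's issue by representation.
The 1/5 is divided into 3 equal shares of 1/15 among Ximena, Beatriz, Soledad.
Ximena predeceased; the 1/15 allotted to Ximena's branch passes to Ximena's issue by representation.
The 1/15 is divided into 2 equal shares of 1/30 among Fernando, Teodoro.
Fernando is living and takes 1/30.
Teodoro is living and takes 1/30.
Beatriz is living and takes 1/15.
Soledad is living and takes 1/15.
Octavio is living and takes 1/5.
Hugo is living and takes 1/5.

Beatriz 1/15; Fernando 1/30; Graciela 1/5; Hugo 1/5; Lucia 1/5; Octavio 1/5; Soledad 1/15; Teodoro 1/30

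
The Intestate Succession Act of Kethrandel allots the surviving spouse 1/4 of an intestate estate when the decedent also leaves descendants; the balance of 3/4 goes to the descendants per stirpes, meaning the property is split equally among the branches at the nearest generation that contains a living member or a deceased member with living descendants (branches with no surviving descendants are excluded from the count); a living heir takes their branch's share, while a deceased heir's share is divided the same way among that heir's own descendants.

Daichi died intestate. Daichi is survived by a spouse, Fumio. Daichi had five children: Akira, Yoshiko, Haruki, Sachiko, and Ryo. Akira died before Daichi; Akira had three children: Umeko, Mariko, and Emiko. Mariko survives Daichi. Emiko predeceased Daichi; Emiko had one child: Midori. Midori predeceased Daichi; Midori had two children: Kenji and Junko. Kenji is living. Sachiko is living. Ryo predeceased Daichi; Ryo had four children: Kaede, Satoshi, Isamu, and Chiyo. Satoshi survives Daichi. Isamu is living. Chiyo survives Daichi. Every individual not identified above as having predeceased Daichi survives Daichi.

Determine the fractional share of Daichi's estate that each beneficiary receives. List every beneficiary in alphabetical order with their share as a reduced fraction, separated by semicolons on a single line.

Chiyo 3/80; Fumio 1/4; Haruki 3/20; Isamu 3/80; Junko 1/40; Kaede 3/80; Kenji 1/40; Mariko 1/20; Sachiko 3/20; Satoshi 3/80; Umeko 1/20; Yoshiko 3/20

Fumio, as surviving spouse, takes 1/4.
The remaining 3/4 passes to Daichi's descendants per stirpes.
The 3/4 is divided into 5 equal shares of 3/20 among Akira, Yoshiko, Haruki, Sachiko, Ryo.
Akira predeceased; the 3/20 allotted to Akira's branch passes to Akira's issue by representation.
The 3/20 is divided into 3 equal shares of 1/20 among Umeko, Mariko, Emiko.
Umeko is living and takes 1/20.
Mariko is living and takes 1/20.
Emiko predeceased; the 1/20 allotted to Emiko's branch passes to Emiko's issue by representation.
Midori's line is the sole branch at this level, so the full 1/20 passes to Midori's issue by representation.
The 1/20 is divided into 2 equal shares of 1/40 among Kenji, Junko.
Kenji is living and takes 1/40.
Junko is living and takes 1/40.
Yoshiko is living and takes 3/20.
Haruki is living and takes 3/20.
Sachiko is living and takes 3/20.
Ryo predeceased; the 3/20 allotted to Ryo's branch passes to Ryo's issue by representation.
The 3/20 is divided into 4 equal shares of 3/80 among Kaede, Satoshi, Isamu, Chiyo.
Kaede is living and takes 3/80.
Satoshi is living and takes 3/80.
Isamu is living and takes 3/80.
Chiyo is living and takes 3/80.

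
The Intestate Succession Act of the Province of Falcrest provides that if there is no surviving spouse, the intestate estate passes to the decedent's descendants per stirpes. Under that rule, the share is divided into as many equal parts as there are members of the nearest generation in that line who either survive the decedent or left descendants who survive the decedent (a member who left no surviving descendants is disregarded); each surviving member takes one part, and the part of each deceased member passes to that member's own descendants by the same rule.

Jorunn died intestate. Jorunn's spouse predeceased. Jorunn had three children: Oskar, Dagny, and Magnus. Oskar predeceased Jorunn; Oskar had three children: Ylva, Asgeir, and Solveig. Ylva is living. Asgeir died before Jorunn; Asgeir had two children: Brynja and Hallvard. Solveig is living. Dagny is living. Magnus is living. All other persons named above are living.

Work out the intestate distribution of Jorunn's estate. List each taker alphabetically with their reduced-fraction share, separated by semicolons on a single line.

There is no surviving spouse, so the entire estate passes to Jorunn's descendants per stirpes.
The estate is divided into 3 equal shares of 1/3 among Oskar, Dagny, Magnus.
Oskar predeceased; the 1/3 allotted to Oskar's branch passes to Oskar's issue by representation.
The 1/3 is divided into 3 equal shares of 1/9 among Ylva, Asgeir, Solveig.
Ylva is living and takes 1/9.
Asgeir predeceased; the 1/9 allotted to Asgeir's branch passes to Asgeir's issue by representation.
The 1/9 is divided into 2 equal shares of 1/18 among Brynja, Hallvard.
Brynja is living and takes 1/18.
Hallvard is living and takes 1/18.
Solveig is living and takes 1/9.
Dagny is living and takes 1/3.
Magnus is living and takes 1/3.

Brynja 1/18; Dagny 1/3; Hallvard 1/18; Magnus 1/3; Solveig 1/9; Ylva 1/9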